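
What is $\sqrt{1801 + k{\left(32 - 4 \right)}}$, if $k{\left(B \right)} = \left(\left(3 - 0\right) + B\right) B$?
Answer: $\sqrt{2669} \approx 51.662$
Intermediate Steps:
$k{\left(B \right)} = B \left(3 + B\right)$ ($k{\left(B \right)} = \left(\left(3 + 0\right) + B\right) B = \left(3 + B\right) B = B \left(3 + B\right)$)
$\sqrt{1801 + k{\left(32 - 4 \right)}} = \sqrt{1801 + \left(32 - 4\right) \left(3 + \left(32 - 4\right)\right)} = \sqrt{1801 + 28 \left(3 + 28\right)} = \sqrt{1801 + 28 \cdot 31} = \sqrt{1801 + 868} = \sqrt{2669}$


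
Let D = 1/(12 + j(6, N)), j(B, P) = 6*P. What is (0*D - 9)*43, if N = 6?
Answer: -387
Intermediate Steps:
D = 1/48 (D = 1/(12 + 6*6) = 1/(12 + 36) = 1/48 ≈ 0.020833)
(0*D - 9)*43 = (0*(1/48) - 9)*43 = (0 - 9)*43 = -9*43 = -387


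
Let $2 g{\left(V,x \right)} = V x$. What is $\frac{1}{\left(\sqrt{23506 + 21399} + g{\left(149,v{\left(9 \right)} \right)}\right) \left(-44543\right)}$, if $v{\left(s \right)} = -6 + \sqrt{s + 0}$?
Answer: $\frac{894}{899278627} + \frac{4 \sqrt{44905}}{899278627} \approx 1.9367 \cdot 10^{-6}$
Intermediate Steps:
$v{\left(s \right)} = -6 + \sqrt{s}$
$g{\left(V,x \right)} = \frac{V x}{2}$
$\frac{1}{\left(\sqrt{23506 + 21399} + g{\left(149,v{\left(9 \right)} \right)}\right) \left(-44543\right)} = \frac{1}{\left(\sqrt{23506 + 21399} + \frac{1}{2} \cdot 149 \left(-6 + \sqrt{9}\right)\right) \left(-44543\right)} = \frac{1}{\sqrt{44905} + \frac{1}{2} \cdot 149 \left(-6 + 3\right)} \left(- \frac{1}{44543}\right) = \frac{1}{\sqrt{44905} + \frac{1}{2} \cdot 149 \left(-3\right)} \left(- \frac{1}{44543}\right) = \frac{1}{\sqrt{44905} - \frac{447}{2}} \left(- \frac{1}{44543}\right) = \frac{1}{- \frac{447}{2} + \sqrt{44905}} \left(- \frac{1}{44543}\right) = - \frac{1}{44543 \left(- \frac{447}{2} + \sqrt{44905}\right)}$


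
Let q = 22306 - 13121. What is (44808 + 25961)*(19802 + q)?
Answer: 2051381003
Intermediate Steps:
q = 9185
(44808 + 25961)*(19802 + q) = (44808 + 25961)*(19802 + 9185) = 70769*28987 = 2051381003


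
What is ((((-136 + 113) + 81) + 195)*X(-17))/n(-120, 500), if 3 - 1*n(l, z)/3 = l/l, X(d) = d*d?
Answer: 73117/6 ≈ 12186.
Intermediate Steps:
X(d) = d²
n(l, z) = 6 (n(l, z) = 9 - 3*l/l = 9 - 3*1 = 9 - 3 = 6)
((((-136 + 113) + 81) + 195)*X(-17))/n(-120, 500) = ((((-136 + 113) + 81) + 195)*(-17)²)/6 = (((-23 + 81) + 195)*289)*(⅙) = ((58 + 195)*289)*(⅙) = (253*289)*(⅙) = 73117*(⅙) = 73117/6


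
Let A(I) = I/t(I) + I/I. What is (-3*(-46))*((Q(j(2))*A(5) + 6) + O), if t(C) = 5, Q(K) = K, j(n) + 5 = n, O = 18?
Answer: 2484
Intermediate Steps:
j(n) = -5 + n
A(I) = 1 + I/5 (A(I) = I/5 + I/I = I*(1/5) + 1 = I/5 + 1 = 1 + I/5)
(-3*(-46))*((Q(j(2))*A(5) + 6) + O) = (-3*(-46))*(((-5 + 2)*(1 + (1/5)*5) + 6) + 18) = 138*((-3*(1 + 1) + 6) + 18) = 138*((-3*2 + 6) + 18) = 138*((-6 + 6) + 18) = 138*(0 + 18) = 138*18 = 2484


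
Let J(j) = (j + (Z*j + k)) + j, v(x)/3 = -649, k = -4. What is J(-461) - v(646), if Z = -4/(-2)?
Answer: 99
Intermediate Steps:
v(x) = -1947 (v(x) = 3*(-649) = -1947)
Z = 2 (Z = -4*(-½) = 2)
J(j) = -4 + 4*j (J(j) = (j + (2*j - 4)) + j = (j + (-4 + 2*j)) + j = (-4 + 3*j) + j = -4 + 4*j)
J(-461) - v(646) = (-4 + 4*(-461)) - 1*(-1947) = (-4 - 1844) + 1947 = -1848 + 1947 = 99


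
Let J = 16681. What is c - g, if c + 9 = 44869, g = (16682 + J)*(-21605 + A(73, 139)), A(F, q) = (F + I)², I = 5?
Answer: 517871983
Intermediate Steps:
A(F, q) = (5 + F)² (A(F, q) = (F + 5)² = (5 + F)²)
g = -517827123 (g = (16682 + 16681)*(-21605 + (5 + 73)²) = 33363*(-21605 + 78²) = 33363*(-21605 + 6084) = 33363*(-15521) = -517827123)
c = 44860 (c = -9 + 44869 = 44860)
c - g = 44860 - 1*(-517827123) = 44860 + 517827123 = 517871983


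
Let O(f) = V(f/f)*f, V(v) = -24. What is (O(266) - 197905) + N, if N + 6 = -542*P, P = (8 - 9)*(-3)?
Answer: -205921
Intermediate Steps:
P = 3 (P = -1*(-3) = 3)
N = -1632 (N = -6 - 542*3 = -6 - 1626 = -1632)
O(f) = -24*f
(O(266) - 197905) + N = (-24*266 - 197905) - 1632 = (-6384 - 197905) - 1632 = -204289 - 1632 = -205921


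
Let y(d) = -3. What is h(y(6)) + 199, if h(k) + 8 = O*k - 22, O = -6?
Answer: 187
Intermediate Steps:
h(k) = -30 - 6*k (h(k) = -8 + (-6*k - 22) = -8 + (-22 - 6*k) = -30 - 6*k)
h(y(6)) + 199 = (-30 - 6*(-3)) + 199 = (-30 + 18) + 199 = -12 + 199 = 187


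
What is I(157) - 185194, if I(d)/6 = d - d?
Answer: -185194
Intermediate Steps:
I(d) = 0 (I(d) = 6*(d - d) = 6*0 = 0)
I(157) - 185194 = 0 - 185194 = -185194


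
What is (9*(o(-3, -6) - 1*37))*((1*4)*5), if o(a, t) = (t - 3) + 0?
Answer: -8280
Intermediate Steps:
o(a, t) = -3 + t (o(a, t) = (-3 + t) + 0 = -3 + t)
(9*(o(-3, -6) - 1*37))*((1*4)*5) = (9*((-3 - 6) - 1*37))*((1*4)*5) = (9*(-9 - 37))*(4*5) = (9*(-46))*20 = -414*20 = -8280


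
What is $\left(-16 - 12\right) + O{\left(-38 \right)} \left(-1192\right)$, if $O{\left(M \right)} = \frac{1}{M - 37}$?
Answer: $- \frac{908}{75} \approx -12.107$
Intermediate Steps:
$O{\left(M \right)} = \frac{1}{-37 + M}$
$\left(-16 - 12\right) + O{\left(-38 \right)} \left(-1192\right) = \left(-16 - 12\right) + \frac{1}{-37 - 38} \left(-1192\right) = \left(-16 - 12\right) + \frac{1}{-75} \left(-1192\right) = -28 - - \frac{1192}{75} = -28 + \frac{1192}{75} = - \frac{908}{75}$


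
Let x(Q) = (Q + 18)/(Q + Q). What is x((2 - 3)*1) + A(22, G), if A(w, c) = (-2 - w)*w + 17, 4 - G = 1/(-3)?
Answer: -1039/2 ≈ -519.50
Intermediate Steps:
x(Q) = (18 + Q)/(2*Q) (x(Q) = (18 + Q)/((2*Q)) = (18 + Q)*(1/(2*Q)) = (18 + Q)/(2*Q))
G = 13/3 (G = 4 - 1/(-3) = 4 - 1*(-⅓) = 4 + ⅓ = 13/3 ≈ 4.3333)
A(w, c) = 17 + w*(-2 - w) (A(w, c) = w*(-2 - w) + 17 = 17 + w*(-2 - w))
x((2 - 3)*1) + A(22, G) = (18 + (2 - 3)*1)/(2*(((2 - 3)*1))) + (17 - 1*22² - 2*22) = (18 - 1*1)/(2*((-1*1))) + (17 - 1*484 - 44) = (½)*(18 - 1)/(-1) + (17 - 484 - 44) = (½)*(-1)*17 - 511 = -17/2 - 511 = -1039/2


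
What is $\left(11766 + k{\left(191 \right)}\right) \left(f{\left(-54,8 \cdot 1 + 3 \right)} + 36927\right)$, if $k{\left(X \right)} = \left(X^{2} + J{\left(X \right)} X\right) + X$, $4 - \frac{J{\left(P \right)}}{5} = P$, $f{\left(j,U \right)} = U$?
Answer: $-4807369886$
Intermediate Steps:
$J{\left(P \right)} = 20 - 5 P$
$k{\left(X \right)} = X + X^{2} + X \left(20 - 5 X\right)$ ($k{\left(X \right)} = \left(X^{2} + \left(20 - 5 X\right) X\right) + X = \left(X^{2} + X \left(20 - 5 X\right)\right) + X = X + X^{2} + X \left(20 - 5 X\right)$)
$\left(11766 + k{\left(191 \right)}\right) \left(f{\left(-54,8 \cdot 1 + 3 \right)} + 36927\right) = \left(11766 + 191 \left(21 - 764\right)\right) \left(\left(8 \cdot 1 + 3\right) + 36927\right) = \left(11766 + 191 \left(21 - 764\right)\right) \left(\left(8 + 3\right) + 36927\right) = \left(11766 + 191 \left(-743\right)\right) \left(11 + 36927\right) = \left(11766 - 141913\right) 36938 = \left(-130147\right) 36938 = -4807369886$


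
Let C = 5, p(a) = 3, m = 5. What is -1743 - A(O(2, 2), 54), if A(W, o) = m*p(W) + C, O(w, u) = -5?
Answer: -1763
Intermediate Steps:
A(W, o) = 20 (A(W, o) = 5*3 + 5 = 15 + 5 = 20)
-1743 - A(O(2, 2), 54) = -1743 - 1*20 = -1743 - 20 = -1763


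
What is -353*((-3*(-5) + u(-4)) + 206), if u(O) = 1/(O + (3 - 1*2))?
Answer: -233686/3 ≈ -77895.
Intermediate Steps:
u(O) = 1/(1 + O) (u(O) = 1/(O + (3 - 2)) = 1/(O + 1) = 1/(1 + O))
-353*((-3*(-5) + u(-4)) + 206) = -353*((-3*(-5) + 1/(1 - 4)) + 206) = -353*((15 + 1/(-3)) + 206) = -353*((15 - 1/3) + 206) = -353*(44/3 + 206) = -353*662/3 = -233686/3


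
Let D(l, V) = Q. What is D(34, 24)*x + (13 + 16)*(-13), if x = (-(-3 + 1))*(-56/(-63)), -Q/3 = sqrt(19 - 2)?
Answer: -377 - 16*sqrt(17)/3 ≈ -398.99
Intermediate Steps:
Q = -3*sqrt(17) (Q = -3*sqrt(19 - 2) = -3*sqrt(17) ≈ -12.369)
D(l, V) = -3*sqrt(17)
x = 16/9 (x = (-1*(-2))*(-56*(-1/63)) = 2*(8/9) = 16/9 ≈ 1.7778)
D(34, 24)*x + (13 + 16)*(-13) = -3*sqrt(17)*(16/9) + (13 + 16)*(-13) = -16*sqrt(17)/3 + 29*(-13) = -16*sqrt(17)/3 - 377 = -377 - 16*sqrt(17)/3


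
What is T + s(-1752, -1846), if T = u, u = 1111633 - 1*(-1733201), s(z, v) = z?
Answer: 2843082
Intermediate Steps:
u = 2844834 (u = 1111633 + 1733201 = 2844834)
T = 2844834
T + s(-1752, -1846) = 2844834 - 1752 = 2843082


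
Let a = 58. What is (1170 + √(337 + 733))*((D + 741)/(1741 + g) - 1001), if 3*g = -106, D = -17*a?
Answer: -856248120/731 - 731836*√1070/731 ≈ -1.2041e+6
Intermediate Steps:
D = -986 (D = -17*58 = -986)
g = -106/3 (g = (⅓)*(-106) = -106/3 ≈ -35.333)
(1170 + √(337 + 733))*((D + 741)/(1741 + g) - 1001) = (1170 + √(337 + 733))*((-986 + 741)/(1741 - 106/3) - 1001) = (1170 + √1070)*(-245/5117/3 - 1001) = (1170 + √1070)*(-245*3/5117 - 1001) = (1170 + √1070)*(-105/731 - 1001) = (1170 + √1070)*(-731836/731) = -856248120/731 - 731836*√1070/731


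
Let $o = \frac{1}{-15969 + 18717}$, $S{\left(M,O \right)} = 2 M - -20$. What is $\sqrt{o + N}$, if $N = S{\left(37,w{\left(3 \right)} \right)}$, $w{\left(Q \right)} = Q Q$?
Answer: $\frac{\sqrt{177461031}}{1374} \approx 9.6954$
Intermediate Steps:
$w{\left(Q \right)} = Q^{2}$
$S{\left(M,O \right)} = 20 + 2 M$ ($S{\left(M,O \right)} = 2 M + 20 = 20 + 2 M$)
$o = \frac{1}{2748} \approx 0.0003639$
$N = 94$ ($N = 20 + 2 \cdot 37 = 20 + 74 = 94$)
$\sqrt{o + N} = \sqrt{\frac{1}{2748} + 94} = \sqrt{\frac{258313}{2748}} = \frac{\sqrt{177461031}}{1374}$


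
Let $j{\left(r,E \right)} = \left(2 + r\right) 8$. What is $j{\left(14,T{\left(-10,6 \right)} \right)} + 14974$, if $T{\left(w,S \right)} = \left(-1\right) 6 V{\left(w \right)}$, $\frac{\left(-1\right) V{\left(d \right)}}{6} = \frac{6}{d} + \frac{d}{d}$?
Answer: $15102$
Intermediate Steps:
$V{\left(d \right)} = -6 - \frac{36}{d}$ ($V{\left(d \right)} = - 6 \left(\frac{6}{d} + \frac{d}{d}\right) = - 6 \left(\frac{6}{d} + 1\right) = - 6 \left(1 + \frac{6}{d}\right) = -6 - \frac{36}{d}$)
$T{\left(w,S \right)} = 36 + \frac{216}{w}$ ($T{\left(w,S \right)} = \left(-1\right) 6 \left(-6 - \frac{36}{w}\right) = - 6 \left(-6 - \frac{36}{w}\right) = 36 + \frac{216}{w}$)
$j{\left(r,E \right)} = 16 + 8 r$
$j{\left(14,T{\left(-10,6 \right)} \right)} + 14974 = \left(16 + 8 \cdot 14\right) + 14974 = \left(16 + 112\right) + 14974 = 128 + 14974 = 15102$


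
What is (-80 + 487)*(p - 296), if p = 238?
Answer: -23606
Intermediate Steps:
(-80 + 487)*(p - 296) = (-80 + 487)*(238 - 296) = 407*(-58) = -23606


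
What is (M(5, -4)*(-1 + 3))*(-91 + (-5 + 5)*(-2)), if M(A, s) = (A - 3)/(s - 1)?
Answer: 364/5 ≈ 72.800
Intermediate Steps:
M(A, s) = (-3 + A)/(-1 + s)
(M(5, -4)*(-1 + 3))*(-91 + (-5 + 5)*(-2)) = (((-3 + 5)/(-1 - 4))*(-1 + 3))*(-91 + (-5 + 5)*(-2)) = ((2/(-5))*2)*(-91 + 0*(-2)) = (-1/5*2*2)*(-91 + 0) = -2/5*2*(-91) = -4/5*(-91) = 364/5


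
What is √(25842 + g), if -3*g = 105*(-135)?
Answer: √30567 ≈ 174.83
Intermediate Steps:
g = 4725 (g = -35*(-135) = -⅓*(-14175) = 4725)
√(25842 + g) = √(25842 + 4725) = √30567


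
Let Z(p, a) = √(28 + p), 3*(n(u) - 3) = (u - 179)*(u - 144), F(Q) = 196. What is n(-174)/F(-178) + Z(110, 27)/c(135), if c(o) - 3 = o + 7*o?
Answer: 37421/196 + √138/1083 ≈ 190.93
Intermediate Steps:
c(o) = 3 + 8*o (c(o) = 3 + (o + 7*o) = 3 + 8*o)
n(u) = 3 + (-179 + u)*(-144 + u)/3 (n(u) = 3 + ((u - 179)*(u - 144))/3 = 3 + ((-179 + u)*(-144 + u))/3 = 3 + (-179 + u)*(-144 + u)/3)
n(-174)/F(-178) + Z(110, 27)/c(135) = (8595 - 323/3*(-174) + (⅓)*(-174)²)/196 + √(28 + 110)/(3 + 8*135) = (8595 + 18734 + (⅓)*30276)*(1/196) + √138/(3 + 1080) = (8595 + 18734 + 10092)*(1/196) + √138/1083 = 37421*(1/196) + √138*(1/1083) = 37421/196 + √138/1083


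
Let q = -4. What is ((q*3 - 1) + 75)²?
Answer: 3844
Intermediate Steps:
((q*3 - 1) + 75)² = ((-4*3 - 1) + 75)² = ((-12 - 1) + 75)² = (-13 + 75)² = 62² = 3844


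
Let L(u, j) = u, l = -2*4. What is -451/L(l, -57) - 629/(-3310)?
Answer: 748921/13240 ≈ 56.565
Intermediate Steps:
l = -8
-451/L(l, -57) - 629/(-3310) = -451/(-8) - 629/(-3310) = -451*(-1/8) - 629*(-1/3310) = 451/8 + 629/3310 = 748921/13240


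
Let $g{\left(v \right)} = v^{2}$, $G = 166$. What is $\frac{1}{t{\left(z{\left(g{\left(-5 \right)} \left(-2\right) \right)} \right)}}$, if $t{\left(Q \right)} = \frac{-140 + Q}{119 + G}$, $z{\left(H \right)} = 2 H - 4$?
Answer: $- \frac{285}{244} \approx -1.168$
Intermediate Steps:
$z{\left(H \right)} = -4 + 2 H$
$t{\left(Q \right)} = - \frac{28}{57} + \frac{Q}{285}$ ($t{\left(Q \right)} = \frac{-140 + Q}{119 + 166} = \frac{-140 + Q}{285} = \left(-140 + Q\right) \frac{1}{285} = - \frac{28}{57} + \frac{Q}{285}$)
$\frac{1}{t{\left(z{\left(g{\left(-5 \right)} \left(-2\right) \right)} \right)}} = \frac{1}{- \frac{28}{57} + \frac{-4 + 2 \left(-5\right)^{2} \left(-2\right)}{285}} = \frac{1}{- \frac{28}{57} + \frac{-4 + 2 \cdot 25 \left(-2\right)}{285}} = \frac{1}{- \frac{28}{57} + \frac{-4 + 2 \left(-50\right)}{285}} = \frac{1}{- \frac{28}{57} + \frac{-4 - 100}{285}} = \frac{1}{- \frac{28}{57} + \frac{1}{285} \left(-104\right)} = \frac{1}{- \frac{28}{57} - \frac{104}{285}} = \frac{1}{- \frac{244}{285}} = - \frac{285}{244}$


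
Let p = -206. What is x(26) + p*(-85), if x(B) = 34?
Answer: 17544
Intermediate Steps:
x(26) + p*(-85) = 34 - 206*(-85) = 34 + 17510 = 17544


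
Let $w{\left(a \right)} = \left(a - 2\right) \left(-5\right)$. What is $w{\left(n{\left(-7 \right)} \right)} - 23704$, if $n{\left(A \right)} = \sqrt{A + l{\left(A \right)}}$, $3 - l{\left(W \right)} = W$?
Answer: $-23694 - 5 \sqrt{3} \approx -23703.0$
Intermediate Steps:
$l{\left(W \right)} = 3 - W$
$n{\left(A \right)} = \sqrt{3}$ ($n{\left(A \right)} = \sqrt{A - \left(-3 + A\right)} = \sqrt{3}$)
$w{\left(a \right)} = 10 - 5 a$ ($w{\left(a \right)} = \left(-2 + a\right) \left(-5\right) = 10 - 5 a$)
$w{\left(n{\left(-7 \right)} \right)} - 23704 = \left(10 - 5 \sqrt{3}\right) - 23704 = -23694 - 5 \sqrt{3}$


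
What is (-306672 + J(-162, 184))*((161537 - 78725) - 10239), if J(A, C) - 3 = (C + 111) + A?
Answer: -22246237128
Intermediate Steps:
J(A, C) = 114 + A + C (J(A, C) = 3 + ((C + 111) + A) = 3 + ((111 + C) + A) = 3 + (111 + A + C) = 114 + A + C)
(-306672 + J(-162, 184))*((161537 - 78725) - 10239) = (-306672 + (114 - 162 + 184))*((161537 - 78725) - 10239) = (-306672 + 136)*(82812 - 10239) = -306536*72573 = -22246237128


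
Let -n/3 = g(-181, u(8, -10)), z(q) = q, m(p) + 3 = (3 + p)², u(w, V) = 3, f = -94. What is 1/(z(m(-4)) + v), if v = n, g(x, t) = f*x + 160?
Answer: -1/51524 ≈ -1.9408e-5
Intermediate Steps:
m(p) = -3 + (3 + p)²
g(x, t) = 160 - 94*x (g(x, t) = -94*x + 160 = 160 - 94*x)
n = -51522 (n = -3*(160 - 94*(-181)) = -3*(160 + 17014) = -3*17174 = -51522)
v = -51522
1/(z(m(-4)) + v) = 1/((-3 + (3 - 4)²) - 51522) = 1/((-3 + (-1)²) - 51522) = 1/((-3 + 1) - 51522) = 1/(-2 - 51522) = 1/(-51524) = -1/51524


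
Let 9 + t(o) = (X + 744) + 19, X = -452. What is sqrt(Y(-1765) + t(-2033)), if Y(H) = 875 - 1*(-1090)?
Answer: sqrt(2267) ≈ 47.613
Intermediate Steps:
Y(H) = 1965 (Y(H) = 875 + 1090 = 1965)
t(o) = 302 (t(o) = -9 + ((-452 + 744) + 19) = -9 + (292 + 19) = -9 + 311 = 302)
sqrt(Y(-1765) + t(-2033)) = sqrt(1965 + 302) = sqrt(2267)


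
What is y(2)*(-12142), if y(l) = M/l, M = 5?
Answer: -30355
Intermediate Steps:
y(l) = 5/l
y(2)*(-12142) = (5/2)*(-12142) = -30355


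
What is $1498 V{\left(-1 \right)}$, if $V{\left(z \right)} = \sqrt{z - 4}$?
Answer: $1498 i \sqrt{5} \approx 3349.6 i$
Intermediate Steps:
$V{\left(z \right)} = \sqrt{-4 + z}$
$1498 V{\left(-1 \right)} = 1498 \sqrt{-4 - 1} = 1498 \sqrt{-5} = 1498 i \sqrt{5}$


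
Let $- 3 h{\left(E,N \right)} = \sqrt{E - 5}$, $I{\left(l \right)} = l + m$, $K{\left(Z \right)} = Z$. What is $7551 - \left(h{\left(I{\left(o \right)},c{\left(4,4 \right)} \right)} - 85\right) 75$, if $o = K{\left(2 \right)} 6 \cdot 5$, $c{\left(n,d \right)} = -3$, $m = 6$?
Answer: $13926 + 25 \sqrt{61} \approx 14121.0$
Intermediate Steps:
$o = 60$ ($o = 2 \cdot 6 \cdot 5 = 12 \cdot 5 = 60$)
$I{\left(l \right)} = 6 + l$ ($I{\left(l \right)} = l + 6 = 6 + l$)
$h{\left(E,N \right)} = - \frac{\sqrt{-5 + E}}{3}$ ($h{\left(E,N \right)} = - \frac{\sqrt{E - 5}}{3} = - \frac{\sqrt{-5 + E}}{3}$)
$7551 - \left(h{\left(I{\left(o \right)},c{\left(4,4 \right)} \right)} - 85\right) 75 = 7551 - \left(- \frac{\sqrt{-5 + \left(6 + 60\right)}}{3} - 85\right) 75 = 7551 - \left(- \frac{\sqrt{-5 + 66}}{3} - 85\right) 75 = 7551 - \left(- \frac{\sqrt{61}}{3} - 85\right) 75 = 7551 - \left(-85 - \frac{\sqrt{61}}{3}\right) 75 = 7551 - \left(-6375 - 25 \sqrt{61}\right) = 7551 + \left(6375 + 25 \sqrt{61}\right) = 13926 + 25 \sqrt{61}$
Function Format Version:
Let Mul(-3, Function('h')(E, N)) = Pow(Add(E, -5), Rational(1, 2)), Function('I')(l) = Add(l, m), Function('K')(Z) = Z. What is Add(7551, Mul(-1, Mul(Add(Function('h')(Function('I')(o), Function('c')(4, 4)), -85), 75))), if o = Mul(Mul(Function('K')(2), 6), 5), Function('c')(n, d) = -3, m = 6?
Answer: Add(13926, Mul(25, Pow(61, Rational(1, 2)))) ≈ 14121.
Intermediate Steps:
o = 60 (o = Mul(Mul(2, 6), 5) = Mul(12, 5) = 60)
Function('I')(l) = Add(6, l) (Function('I')(l) = Add(l, 6) = Add(6, l))
Function('h')(E, N) = Mul(Rational(-1, 3), Pow(Add(-5, E), Rational(1, 2))) (Function('h')(E, N) = Mul(Rational(-1, 3), Pow(Add(E, -5), Rational(1, 2))) = Mul(Rational(-1, 3), Pow(Add(-5, E), Rational(1, 2))))
Add(7551, Mul(-1, Mul(Add(Function('h')(Function('I')(o), Function('c')(4, 4)), -85), 75))) = Add(7551, Mul(-1, Mul(Add(Mul(Rational(-1, 3), Pow(Add(-5, Add(6, 60)), Rational(1, 2))), -85), 75))) = Add(7551, Mul(-1, Mul(Add(Mul(Rational(-1, 3), Pow(Add(-5, 66), Rational(1, 2))), -85), 75))) = Add(7551, Mul(-1, Mul(Add(Mul(Rational(-1, 3), Pow(61, Rational(1, 2))), -85), 75))) = Add(7551, Mul(-1, Mul(Add(-85, Mul(Rational(-1, 3), Pow(61, Rational(1, 2)))), 75))) = Add(7551, Mul(-1, Add(-6375, Mul(-25, Pow(61, Rational(1, 2)))))) = Add(7551, Add(6375, Mul(25, Pow(61, Rational(1, 2))))) = Add(13926, Mul(25, Pow(61, Rational(1, 2))))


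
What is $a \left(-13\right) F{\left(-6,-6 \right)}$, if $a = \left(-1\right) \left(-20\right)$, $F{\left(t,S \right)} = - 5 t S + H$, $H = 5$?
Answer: $45500$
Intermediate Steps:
$F{\left(t,S \right)} = 5 - 5 S t$ ($F{\left(t,S \right)} = - 5 t S + 5 = - 5 S t + 5 = 5 - 5 S t$)
$a = 20$
$a \left(-13\right) F{\left(-6,-6 \right)} = 20 \left(-13\right) \left(5 - \left(-30\right) \left(-6\right)\right) = - 260 \left(5 - 180\right) = \left(-260\right) \left(-175\right) = 45500$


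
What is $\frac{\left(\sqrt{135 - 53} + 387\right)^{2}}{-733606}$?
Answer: $- \frac{\left(387 + \sqrt{82}\right)^{2}}{733606} \approx -0.21382$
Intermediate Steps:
$\frac{\left(\sqrt{135 - 53} + 387\right)^{2}}{-733606} = \left(\sqrt{82} + 387\right)^{2} \left(- \frac{1}{733606}\right) = \left(387 + \sqrt{82}\right)^{2} \left(- \frac{1}{733606}\right) = - \frac{\left(387 + \sqrt{82}\right)^{2}}{733606}$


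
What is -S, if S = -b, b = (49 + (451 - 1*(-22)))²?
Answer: 272484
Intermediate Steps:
b = 272484 (b = (49 + (451 + 22))² = (49 + 473)² = 522² = 272484)
S = -272484 (S = -1*272484 = -272484)
-S = -1*(-272484) = 272484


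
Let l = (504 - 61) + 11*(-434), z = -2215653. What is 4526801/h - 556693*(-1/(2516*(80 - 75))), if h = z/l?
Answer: 247871573663509/27872914740 ≈ 8892.9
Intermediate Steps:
l = -4331 (l = 443 - 4774 = -4331)
h = 2215653/4331 (h = -2215653/(-4331) = -2215653*(-1/4331) = 2215653/4331 ≈ 511.58)
4526801/h - 556693*(-1/(2516*(80 - 75))) = 4526801/(2215653/4331) - 556693*(-1/(2516*(80 - 75))) = 4526801*(4331/2215653) - 556693/((5*34)*(-74)) = 19605575131/2215653 - 556693/(170*(-74)) = 19605575131/2215653 - 556693/(-12580) = 19605575131/2215653 - 556693*(-1/12580) = 19605575131/2215653 + 556693/12580 = 247871573663509/27872914740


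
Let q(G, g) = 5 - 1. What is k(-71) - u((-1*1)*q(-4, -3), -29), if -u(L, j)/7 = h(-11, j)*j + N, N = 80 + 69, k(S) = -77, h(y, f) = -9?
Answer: 2793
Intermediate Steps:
q(G, g) = 4
N = 149
u(L, j) = -1043 + 63*j (u(L, j) = -7*(-9*j + 149) = -7*(149 - 9*j) = -1043 + 63*j)
k(-71) - u((-1*1)*q(-4, -3), -29) = -77 - (-1043 + 63*(-29)) = -77 - (-1043 - 1827) = -77 - 1*(-2870) = -77 + 2870 = 2793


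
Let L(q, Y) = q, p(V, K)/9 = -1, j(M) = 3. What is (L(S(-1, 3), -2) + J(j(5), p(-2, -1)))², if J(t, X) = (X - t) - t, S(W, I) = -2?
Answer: 289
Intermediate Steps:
p(V, K) = -9 (p(V, K) = 9*(-1) = -9)
J(t, X) = X - 2*t
(L(S(-1, 3), -2) + J(j(5), p(-2, -1)))² = (-2 + (-9 - 2*3))² = (-2 + (-9 - 6))² = (-2 - 15)² = (-17)² = 289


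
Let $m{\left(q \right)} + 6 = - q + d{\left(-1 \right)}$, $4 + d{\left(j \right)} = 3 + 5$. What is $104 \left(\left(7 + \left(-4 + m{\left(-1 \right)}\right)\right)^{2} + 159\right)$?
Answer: $16952$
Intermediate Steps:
$d{\left(j \right)} = 4$ ($d{\left(j \right)} = -4 + \left(3 + 5\right) = -4 + 8 = 4$)
$m{\left(q \right)} = -2 - q$ ($m{\left(q \right)} = -6 - \left(-4 + q\right) = -2 - q$)
$104 \left(\left(7 + \left(-4 + m{\left(-1 \right)}\right)\right)^{2} + 159\right) = 104 \left(\left(7 - 5\right)^{2} + 159\right) = 104 \left(2^{2} + 159\right) = 104 \left(4 + 159\right) = 104 \cdot 163 = 16952$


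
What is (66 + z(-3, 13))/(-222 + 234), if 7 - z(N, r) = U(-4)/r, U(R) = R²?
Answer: 311/52 ≈ 5.9808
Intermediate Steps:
z(N, r) = 7 - 16/r (z(N, r) = 7 - (-4)²/r = 7 - 16/r)
(66 + z(-3, 13))/(-222 + 234) = (66 + (7 - 16/13))/(-222 + 234) = (66 + (7 - 16*1/13))/12 = (66 + (7 - 16/13))*(1/12) = (66 + 75/13)*(1/12) = (933/13)*(1/12) = 311/52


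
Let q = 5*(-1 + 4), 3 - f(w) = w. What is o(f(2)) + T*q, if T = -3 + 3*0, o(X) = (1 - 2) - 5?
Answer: -51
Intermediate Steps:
f(w) = 3 - w
o(X) = -6 (o(X) = -1 - 5 = -6)
T = -3 (T = -3 + 0 = -3)
q = 15 (q = 5*3 = 15)
o(f(2)) + T*q = -6 - 3*15 = -6 - 45 = -51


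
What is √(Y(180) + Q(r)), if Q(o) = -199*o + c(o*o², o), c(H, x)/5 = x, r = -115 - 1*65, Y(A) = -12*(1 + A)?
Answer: 2*√8187 ≈ 180.96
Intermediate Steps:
Y(A) = -12 - 12*A
r = -180 (r = -115 - 65 = -180)
c(H, x) = 5*x
Q(o) = -194*o (Q(o) = -199*o + 5*o = -194*o)
√(Y(180) + Q(r)) = √((-12 - 12*180) - 194*(-180)) = √((-12 - 2160) + 34920) = √(-2172 + 34920) = √32748 = 2*√8187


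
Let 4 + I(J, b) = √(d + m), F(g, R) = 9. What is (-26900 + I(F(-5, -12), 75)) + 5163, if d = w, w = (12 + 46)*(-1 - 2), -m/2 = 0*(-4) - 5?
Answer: -21741 + 2*I*√41 ≈ -21741.0 + 12.806*I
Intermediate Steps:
m = 10 (m = -2*(0*(-4) - 5) = -2*(0 - 5) = -2*(-5) = 10)
w = -174 (w = 58*(-3) = -174)
d = -174
I(J, b) = -4 + 2*I*√41 (I(J, b) = -4 + √(-174 + 10) = -4 + √(-164) = -4 + 2*I*√41)
(-26900 + I(F(-5, -12), 75)) + 5163 = (-26900 + (-4 + 2*I*√41)) + 5163 = (-26904 + 2*I*√41) + 5163 = -21741 + 2*I*√41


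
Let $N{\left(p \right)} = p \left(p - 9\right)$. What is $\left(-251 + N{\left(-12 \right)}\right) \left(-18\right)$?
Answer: $-18$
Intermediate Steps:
$N{\left(p \right)} = p \left(-9 + p\right)$
$\left(-251 + N{\left(-12 \right)}\right) \left(-18\right) = \left(-251 - 12 \left(-9 - 12\right)\right) \left(-18\right) = \left(-251 - -252\right) \left(-18\right) = \left(-251 + 252\right) \left(-18\right) = 1 \left(-18\right) = -18$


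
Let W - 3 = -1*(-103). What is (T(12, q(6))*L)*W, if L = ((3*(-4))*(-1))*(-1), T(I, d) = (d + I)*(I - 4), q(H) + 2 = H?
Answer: -162816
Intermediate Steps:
q(H) = -2 + H
T(I, d) = (-4 + I)*(I + d) (T(I, d) = (I + d)*(-4 + I) = (-4 + I)*(I + d))
W = 106 (W = 3 - 1*(-103) = 3 + 103 = 106)
L = -12 (L = -12*(-1)*(-1) = 12*(-1) = -12)
(T(12, q(6))*L)*W = ((12**2 - 4*12 - 4*(-2 + 6) + 12*(-2 + 6))*(-12))*106 = ((144 - 48 - 4*4 + 12*4)*(-12))*106 = ((144 - 48 - 16 + 48)*(-12))*106 = (128*(-12))*106 = -1536*106 = -162816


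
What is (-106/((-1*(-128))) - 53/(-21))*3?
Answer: 2279/448 ≈ 5.0871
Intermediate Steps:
(-106/((-1*(-128))) - 53/(-21))*3 = (-106/128 - 53*(-1/21))*3 = (-106*1/128 + 53/21)*3 = (-53/64 + 53/21)*3 = (2279/1344)*3 = 2279/448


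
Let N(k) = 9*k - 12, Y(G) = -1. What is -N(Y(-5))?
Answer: 21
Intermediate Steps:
N(k) = -12 + 9*k
-N(Y(-5)) = -(-12 + 9*(-1)) = -(-12 - 9) = -1*(-21) = 21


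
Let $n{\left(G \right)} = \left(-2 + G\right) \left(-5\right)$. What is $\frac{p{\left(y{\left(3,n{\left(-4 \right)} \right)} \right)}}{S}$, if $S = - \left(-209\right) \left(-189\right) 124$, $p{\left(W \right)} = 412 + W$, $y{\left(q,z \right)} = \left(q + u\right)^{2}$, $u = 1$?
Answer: $- \frac{107}{1224531} \approx -8.738 \cdot 10^{-5}$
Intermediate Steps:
$n{\left(G \right)} = 10 - 5 G$
$y{\left(q,z \right)} = \left(1 + q\right)^{2}$ ($y{\left(q,z \right)} = \left(q + 1\right)^{2} = \left(1 + q\right)^{2}$)
$S = -4898124$ ($S = - 39501 \cdot 124 = \left(-1\right) 4898124 = -4898124$)
$\frac{p{\left(y{\left(3,n{\left(-4 \right)} \right)} \right)}}{S} = \frac{412 + \left(1 + 3\right)^{2}}{-4898124} = \left(412 + 4^{2}\right) \left(- \frac{1}{4898124}\right) = \left(412 + 16\right) \left(- \frac{1}{4898124}\right) = 428 \left(- \frac{1}{4898124}\right) = - \frac{107}{1224531}$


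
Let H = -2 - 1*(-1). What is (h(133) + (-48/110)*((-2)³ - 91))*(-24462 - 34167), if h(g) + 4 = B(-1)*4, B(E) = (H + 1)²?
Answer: -11491284/5 ≈ -2.2983e+6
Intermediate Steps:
H = -1 (H = -2 + 1 = -1)
B(E) = 0 (B(E) = (-1 + 1)² = 0² = 0)
h(g) = -4 (h(g) = -4 + 0*4 = -4 + 0 = -4)
(h(133) + (-48/110)*((-2)³ - 91))*(-24462 - 34167) = (-4 + (-48/110)*((-2)³ - 91))*(-24462 - 34167) = (-4 + (-48*1/110)*(-8 - 91))*(-58629) = (-4 - 24/55*(-99))*(-58629) = (-4 + 216/5)*(-58629) = (196/5)*(-58629) = -11491284/5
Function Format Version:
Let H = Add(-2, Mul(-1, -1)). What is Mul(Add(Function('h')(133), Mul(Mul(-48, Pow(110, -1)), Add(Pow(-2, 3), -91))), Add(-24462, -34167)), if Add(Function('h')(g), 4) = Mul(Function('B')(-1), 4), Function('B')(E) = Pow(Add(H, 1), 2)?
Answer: Rational(-11491284, 5) ≈ -2.2983e+6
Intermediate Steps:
H = -1 (H = Add(-2, 1) = -1)
Function('B')(E) = 0 (Function('B')(E) = Pow(Add(-1, 1), 2) = Pow(0, 2) = 0)
Function('h')(g) = -4 (Function('h')(g) = Add(-4, Mul(0, 4)) = Add(-4, 0) = -4)
Mul(Add(Function('h')(133), Mul(Mul(-48, Pow(110, -1)), Add(Pow(-2, 3), -91))), Add(-24462, -34167)) = Mul(Add(-4, Mul(Mul(-48, Pow(110, -1)), Add(Pow(-2, 3), -91))), Add(-24462, -34167)) = Mul(Add(-4, Mul(Mul(-48, Rational(1, 110)), Add(-8, -91))), -58629) = Mul(Add(-4, Mul(Rational(-24, 55), -99)), -58629) = Mul(Add(-4, Rational(216, 5)), -58629) = Mul(Rational(196, 5), -58629) = Rational(-11491284, 5)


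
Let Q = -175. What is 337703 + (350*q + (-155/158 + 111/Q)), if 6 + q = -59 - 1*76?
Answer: 7972915787/27650 ≈ 2.8835e+5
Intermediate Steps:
q = -141 (q = -6 + (-59 - 1*76) = -6 + (-59 - 76) = -6 - 135 = -141)
337703 + (350*q + (-155/158 + 111/Q)) = 337703 + (350*(-141) + (-155/158 + 111/(-175))) = 337703 + (-49350 + (-155*1/158 + 111*(-1/175))) = 337703 + (-49350 + (-155/158 - 111/175)) = 337703 + (-49350 - 44663/27650) = 337703 - 1364572163/27650 = 7972915787/27650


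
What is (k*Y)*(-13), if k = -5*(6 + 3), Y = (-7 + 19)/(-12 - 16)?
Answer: -1755/7 ≈ -250.71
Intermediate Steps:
Y = -3/7 (Y = 12/(-28) = 12*(-1/28) = -3/7 ≈ -0.42857)
k = -45 (k = -5*9 = -45)
(k*Y)*(-13) = -45*(-3/7)*(-13) = (135/7)*(-13) = -1755/7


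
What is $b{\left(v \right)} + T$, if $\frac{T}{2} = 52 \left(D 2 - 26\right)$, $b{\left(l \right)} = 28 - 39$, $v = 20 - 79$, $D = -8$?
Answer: $-4379$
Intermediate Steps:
$v = -59$
$b{\left(l \right)} = -11$
$T = -4368$ ($T = 2 \cdot 52 \left(\left(-8\right) 2 - 26\right) = 2 \cdot 52 \left(-16 - 26\right) = 2 \cdot 52 \left(-42\right) = 2 \left(-2184\right) = -4368$)
$b{\left(v \right)} + T = -11 - 4368 = -4379$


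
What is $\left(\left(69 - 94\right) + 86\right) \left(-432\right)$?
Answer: $-26352$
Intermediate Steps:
$\left(\left(69 - 94\right) + 86\right) \left(-432\right) = \left(-25 + 86\right) \left(-432\right) = 61 \left(-432\right) = -26352$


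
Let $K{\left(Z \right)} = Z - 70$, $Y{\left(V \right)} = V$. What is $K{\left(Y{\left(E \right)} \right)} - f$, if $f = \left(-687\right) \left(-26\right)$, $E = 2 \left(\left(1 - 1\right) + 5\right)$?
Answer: $-17922$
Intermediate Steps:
$E = 10$ ($E = 2 \left(\left(1 - 1\right) + 5\right) = 2 \left(0 + 5\right) = 2 \cdot 5 = 10$)
$K{\left(Z \right)} = -70 + Z$
$f = 17862$
$K{\left(Y{\left(E \right)} \right)} - f = \left(-70 + 10\right) - 17862 = -60 - 17862 = -17922$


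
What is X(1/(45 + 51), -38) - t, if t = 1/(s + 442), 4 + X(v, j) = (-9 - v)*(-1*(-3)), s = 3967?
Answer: -4378169/141088 ≈ -31.031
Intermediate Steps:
X(v, j) = -31 - 3*v (X(v, j) = -4 + (-9 - v)*(-1*(-3)) = -4 + (-9 - v)*3 = -4 + (-27 - 3*v) = -31 - 3*v)
t = 1/4409 (t = 1/(3967 + 442) = 1/4409 ≈ 0.00022681)
X(1/(45 + 51), -38) - t = (-31 - 3/(45 + 51)) - 1*1/4409 = (-31 - 3/96) - 1/4409 = (-31 - 3*1/96) - 1/4409 = (-31 - 1/32) - 1/4409 = -993/32 - 1/4409 = -4378169/141088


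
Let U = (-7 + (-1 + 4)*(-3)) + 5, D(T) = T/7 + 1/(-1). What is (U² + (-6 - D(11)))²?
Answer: 641601/49 ≈ 13094.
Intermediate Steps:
D(T) = -1 + T/7 (D(T) = T*(⅐) + 1*(-1) = T/7 - 1 = -1 + T/7)
U = -11 (U = (-7 + 3*(-3)) + 5 = (-7 - 9) + 5 = -16 + 5 = -11)
(U² + (-6 - D(11)))² = ((-11)² + (-6 - (-1 + (⅐)*11)))² = (121 + (-6 - (-1 + 11/7)))² = (121 + (-6 - 1*4/7))² = (121 + (-6 - 4/7))² = (121 - 46/7)² = (801/7)² = 641601/49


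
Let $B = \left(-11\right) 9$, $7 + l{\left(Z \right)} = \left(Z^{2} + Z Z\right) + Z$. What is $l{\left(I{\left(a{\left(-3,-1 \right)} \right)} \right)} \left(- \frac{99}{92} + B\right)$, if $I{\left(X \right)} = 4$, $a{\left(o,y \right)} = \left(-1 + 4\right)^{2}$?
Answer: $- \frac{267003}{92} \approx -2902.2$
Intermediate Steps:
$a{\left(o,y \right)} = 9$ ($a{\left(o,y \right)} = 3^{2} = 9$)
$l{\left(Z \right)} = -7 + Z + 2 Z^{2}$ ($l{\left(Z \right)} = -7 + \left(\left(Z^{2} + Z Z\right) + Z\right) = -7 + \left(\left(Z^{2} + Z^{2}\right) + Z\right) = -7 + \left(2 Z^{2} + Z\right) = -7 + \left(Z + 2 Z^{2}\right) = -7 + Z + 2 Z^{2}$)
$B = -99$
$l{\left(I{\left(a{\left(-3,-1 \right)} \right)} \right)} \left(- \frac{99}{92} + B\right) = \left(-7 + 4 + 2 \cdot 4^{2}\right) \left(- \frac{99}{92} - 99\right) = \left(-7 + 4 + 2 \cdot 16\right) \left(\left(-99\right) \frac{1}{92} - 99\right) = \left(-7 + 4 + 32\right) \left(- \frac{99}{92} - 99\right) = 29 \left(- \frac{9207}{92}\right) = - \frac{267003}{92}$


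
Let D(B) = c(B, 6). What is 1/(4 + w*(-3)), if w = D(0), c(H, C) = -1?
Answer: ⅐ ≈ 0.14286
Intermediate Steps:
D(B) = -1
w = -1
1/(4 + w*(-3)) = 1/(4 - 1*(-3)) = 1/(4 + 3) = 1/7 = ⅐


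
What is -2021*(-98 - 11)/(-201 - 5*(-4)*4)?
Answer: -220289/121 ≈ -1820.6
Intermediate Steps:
-2021*(-98 - 11)/(-201 - 5*(-4)*4) = -(-220289)/(-201 + 20*4) = -(-220289)/(-201 + 80) = -(-220289)/(-121) = -(-220289)*(-1)/121 = -2021*109/121 = -220289/121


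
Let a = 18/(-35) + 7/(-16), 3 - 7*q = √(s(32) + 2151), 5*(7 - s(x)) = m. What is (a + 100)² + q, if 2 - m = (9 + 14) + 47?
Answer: 3076722489/313600 - √54290/35 ≈ 9804.3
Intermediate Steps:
m = -68 (m = 2 - ((9 + 14) + 47) = 2 - (23 + 47) = 2 - 1*70 = 2 - 70 = -68)
s(x) = 103/5 (s(x) = 7 - ⅕*(-68) = 7 + 68/5 = 103/5)
q = 3/7 - √54290/35 (q = 3/7 - √(103/5 + 2151)/7 = 3/7 - √54290/35 ≈ -6.2286)
a = -533/560 (a = 18*(-1/35) + 7*(-1/16) = -18/35 - 7/16 = -533/560 ≈ -0.95179)
(a + 100)² + q = (-533/560 + 100)² + (3/7 - √54290/35) = (55467/560)² + (3/7 - √54290/35) = 3076588089/313600 + (3/7 - √54290/35) = 3076722489/313600 - √54290/35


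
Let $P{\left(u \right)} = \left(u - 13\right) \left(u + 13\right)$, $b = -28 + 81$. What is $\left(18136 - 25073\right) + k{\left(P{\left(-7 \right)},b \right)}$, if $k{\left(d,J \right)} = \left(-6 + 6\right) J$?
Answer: $-6937$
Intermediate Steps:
$b = 53$
$P{\left(u \right)} = \left(-13 + u\right) \left(13 + u\right)$
$k{\left(d,J \right)} = 0$ ($k{\left(d,J \right)} = 0 J = 0$)
$\left(18136 - 25073\right) + k{\left(P{\left(-7 \right)},b \right)} = \left(18136 - 25073\right) + 0 = -6937 + 0 = -6937$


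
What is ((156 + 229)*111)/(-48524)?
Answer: -6105/6932 ≈ -0.88070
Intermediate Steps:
((156 + 229)*111)/(-48524) = (385*111)*(-1/48524) = 42735*(-1/48524) = -6105/6932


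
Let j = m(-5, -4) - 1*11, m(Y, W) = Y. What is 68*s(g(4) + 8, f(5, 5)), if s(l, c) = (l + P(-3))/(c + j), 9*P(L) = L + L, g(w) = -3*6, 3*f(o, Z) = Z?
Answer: 2176/43 ≈ 50.605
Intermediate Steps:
f(o, Z) = Z/3
g(w) = -18
P(L) = 2*L/9 (P(L) = (L + L)/9 = (2*L)/9 = 2*L/9)
j = -16 (j = -5 - 1*11 = -5 - 11 = -16)
s(l, c) = (-⅔ + l)/(-16 + c) (s(l, c) = (l + (2/9)*(-3))/(c - 16) = (l - ⅔)/(-16 + c) = (-⅔ + l)/(-16 + c))
68*s(g(4) + 8, f(5, 5)) = 68*((-⅔ + (-18 + 8))/(-16 + (⅓)*5)) = 68*((-⅔ - 10)/(-16 + 5/3)) = 68*(-32/3/(-43/3)) = 68*(-3/43*(-32/3)) = 68*(32/43) = 2176/43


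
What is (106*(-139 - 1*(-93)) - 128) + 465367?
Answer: 460363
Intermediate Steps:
(106*(-139 - 1*(-93)) - 128) + 465367 = (106*(-139 + 93) - 128) + 465367 = (106*(-46) - 128) + 465367 = (-4876 - 128) + 465367 = -5004 + 465367 = 460363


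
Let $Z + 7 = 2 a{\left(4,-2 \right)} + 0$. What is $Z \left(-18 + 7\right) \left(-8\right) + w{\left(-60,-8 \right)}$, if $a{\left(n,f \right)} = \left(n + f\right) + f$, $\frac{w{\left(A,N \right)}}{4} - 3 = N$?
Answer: $-636$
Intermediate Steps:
$w{\left(A,N \right)} = 12 + 4 N$
$a{\left(n,f \right)} = n + 2 f$ ($a{\left(n,f \right)} = \left(f + n\right) + f = n + 2 f$)
$Z = -7$ ($Z = -7 + \left(2 \left(4 + 2 \left(-2\right)\right) + 0\right) = -7 + \left(2 \left(4 - 4\right) + 0\right) = -7 + \left(2 \cdot 0 + 0\right) = -7 + \left(0 + 0\right) = -7 + 0 = -7$)
$Z \left(-18 + 7\right) \left(-8\right) + w{\left(-60,-8 \right)} = - 7 \left(-18 + 7\right) \left(-8\right) + \left(12 + 4 \left(-8\right)\right) = \left(-7\right) \left(-11\right) \left(-8\right) + \left(12 - 32\right) = 77 \left(-8\right) - 20 = -616 - 20 = -636$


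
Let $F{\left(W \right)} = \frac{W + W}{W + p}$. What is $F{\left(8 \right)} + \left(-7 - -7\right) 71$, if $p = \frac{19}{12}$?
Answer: $\frac{192}{115} \approx 1.6696$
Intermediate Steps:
$p = \frac{19}{12}$ ($p = 19 \cdot \frac{1}{12} = \frac{19}{12} \approx 1.5833$)
$F{\left(W \right)} = \frac{2 W}{\frac{19}{12} + W}$ ($F{\left(W \right)} = \frac{W + W}{W + \frac{19}{12}} = \frac{2 W}{\frac{19}{12} + W}$)
$F{\left(8 \right)} + \left(-7 - -7\right) 71 = 24 \cdot 8 \frac{1}{19 + 12 \cdot 8} + \left(-7 - -7\right) 71 = 24 \cdot 8 \frac{1}{19 + 96} + \left(-7 + 7\right) 71 = 24 \cdot 8 \cdot \frac{1}{115} + 0 \cdot 71 = 24 \cdot 8 \cdot \frac{1}{115} + 0 = \frac{192}{115} + 0 = \frac{192}{115}$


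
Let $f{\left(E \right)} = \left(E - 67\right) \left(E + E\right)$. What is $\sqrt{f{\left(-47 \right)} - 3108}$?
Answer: $2 \sqrt{1902} \approx 87.224$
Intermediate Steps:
$f{\left(E \right)} = 2 E \left(-67 + E\right)$ ($f{\left(E \right)} = \left(-67 + E\right) 2 E = 2 E \left(-67 + E\right)$)
$\sqrt{f{\left(-47 \right)} - 3108} = \sqrt{2 \left(-47\right) \left(-67 - 47\right) - 3108} = \sqrt{2 \left(-47\right) \left(-114\right) - 3108} = \sqrt{10716 - 3108} = \sqrt{7608} = 2 \sqrt{1902}$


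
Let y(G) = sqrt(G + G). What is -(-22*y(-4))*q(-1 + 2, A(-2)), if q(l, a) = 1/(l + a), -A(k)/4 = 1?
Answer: -44*I*sqrt(2)/3 ≈ -20.742*I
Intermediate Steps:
A(k) = -4 (A(k) = -4*1 = -4)
y(G) = sqrt(2)*sqrt(G) (y(G) = sqrt(2*G) = sqrt(2)*sqrt(G))
q(l, a) = 1/(a + l)
-(-22*y(-4))*q(-1 + 2, A(-2)) = -(-22*sqrt(2)*sqrt(-4))/(-4 + (-1 + 2)) = -(-22*sqrt(2)*2*I)/(-4 + 1) = -(-44*I*sqrt(2))/(-3) = -(-44*I*sqrt(2))*(-1)/3 = -44*I*sqrt(2)/3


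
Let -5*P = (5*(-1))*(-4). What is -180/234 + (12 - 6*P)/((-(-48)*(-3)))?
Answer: -53/52 ≈ -1.0192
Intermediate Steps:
P = -4 (P = -5*(-1)*(-4)/5 = -(-1)*(-4) = -⅕*20 = -4)
-180/234 + (12 - 6*P)/((-(-48)*(-3))) = -180/234 + (12 - 6*(-4))/((-(-48)*(-3))) = -180*1/234 + (12 + 24)/((-48*3)) = -10/13 + 36/(-144) = -10/13 + 36*(-1/144) = -10/13 - ¼ = -53/52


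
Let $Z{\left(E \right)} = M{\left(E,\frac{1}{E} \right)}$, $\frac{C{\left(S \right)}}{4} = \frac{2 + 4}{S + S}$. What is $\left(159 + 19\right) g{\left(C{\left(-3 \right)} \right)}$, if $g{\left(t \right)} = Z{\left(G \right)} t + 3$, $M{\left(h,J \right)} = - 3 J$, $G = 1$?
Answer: $2670$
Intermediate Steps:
$C{\left(S \right)} = \frac{12}{S}$ ($C{\left(S \right)} = 4 \frac{2 + 4}{S + S} = 4 \frac{6}{2 S} = 4 \cdot 6 \frac{1}{2 S} = 4 \frac{3}{S} = \frac{12}{S}$)
$Z{\left(E \right)} = - \frac{3}{E}$
$g{\left(t \right)} = 3 - 3 t$ ($g{\left(t \right)} = - \frac{3}{1} t + 3 = \left(-3\right) 1 t + 3 = - 3 t + 3 = 3 - 3 t$)
$\left(159 + 19\right) g{\left(C{\left(-3 \right)} \right)} = \left(159 + 19\right) \left(3 - 3 \frac{12}{-3}\right) = 178 \left(3 - 3 \cdot 12 \left(- \frac{1}{3}\right)\right) = 178 \left(3 - -12\right) = 178 \left(3 + 12\right) = 178 \cdot 15 = 2670$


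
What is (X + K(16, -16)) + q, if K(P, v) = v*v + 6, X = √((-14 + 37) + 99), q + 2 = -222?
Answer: 38 + √122 ≈ 49.045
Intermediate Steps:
q = -224 (q = -2 - 222 = -224)
X = √122 (X = √(23 + 99) = √122 ≈ 11.045)
K(P, v) = 6 + v² (K(P, v) = v² + 6 = 6 + v²)
(X + K(16, -16)) + q = (√122 + (6 + (-16)²)) - 224 = (√122 + (6 + 256)) - 224 = (√122 + 262) - 224 = (262 + √122) - 224 = 38 + √122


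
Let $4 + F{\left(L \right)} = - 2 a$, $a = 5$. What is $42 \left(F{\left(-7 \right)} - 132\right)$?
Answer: $-6132$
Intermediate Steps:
$F{\left(L \right)} = -14$ ($F{\left(L \right)} = -4 - 2 \cdot 5 = -4 - 10 = -14$)
$42 \left(F{\left(-7 \right)} - 132\right) = 42 \left(-14 - 132\right) = 42 \left(-146\right) = -6132$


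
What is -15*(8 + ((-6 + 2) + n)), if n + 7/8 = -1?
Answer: -255/8 ≈ -31.875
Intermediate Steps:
n = -15/8 (n = -7/8 - 1 = -15/8 ≈ -1.8750)
-15*(8 + ((-6 + 2) + n)) = -15*(8 + ((-6 + 2) - 15/8)) = -15*(8 + (-4 - 15/8)) = -15*(8 - 47/8) = -15*17/8 = -255/8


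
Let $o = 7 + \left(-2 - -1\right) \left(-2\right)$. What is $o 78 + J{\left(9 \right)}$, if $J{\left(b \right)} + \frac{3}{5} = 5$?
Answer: $\frac{3532}{5} \approx 706.4$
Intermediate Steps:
$J{\left(b \right)} = \frac{22}{5}$ ($J{\left(b \right)} = - \frac{3}{5} + 5 = \frac{22}{5}$)
$o = 9$ ($o = 7 + \left(-2 + 1\right) \left(-2\right) = 7 - -2 = 7 + 2 = 9$)
$o 78 + J{\left(9 \right)} = 9 \cdot 78 + \frac{22}{5} = 702 + \frac{22}{5} = \frac{3532}{5}$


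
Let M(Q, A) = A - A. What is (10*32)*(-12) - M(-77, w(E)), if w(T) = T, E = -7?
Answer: -3840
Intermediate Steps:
M(Q, A) = 0
(10*32)*(-12) - M(-77, w(E)) = (10*32)*(-12) - 1*0 = 320*(-12) + 0 = -3840 + 0 = -3840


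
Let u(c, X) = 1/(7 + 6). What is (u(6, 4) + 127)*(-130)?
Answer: -16520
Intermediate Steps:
u(c, X) = 1/13
(u(6, 4) + 127)*(-130) = (1/13 + 127)*(-130) = (1652/13)*(-130) = -16520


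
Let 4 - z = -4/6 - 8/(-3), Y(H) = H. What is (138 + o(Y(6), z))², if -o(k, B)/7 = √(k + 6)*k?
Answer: 40212 - 23184*√3 ≈ 56.134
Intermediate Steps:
z = 2 (z = 4 - (-4/6 - 8/(-3)) = 4 - (-4*⅙ - 8*(-⅓)) = 4 - (-⅔ + 8/3) = 4 - 1*2 = 4 - 2 = 2)
o(k, B) = -7*k*√(6 + k) (o(k, B) = -7*√(k + 6)*k = -7*√(6 + k)*k = -7*k*√(6 + k))
(138 + o(Y(6), z))² = (138 - 7*6*√(6 + 6))² = (138 - 7*6*√12)² = (138 - 7*6*2*√3)² = (138 - 84*√3)²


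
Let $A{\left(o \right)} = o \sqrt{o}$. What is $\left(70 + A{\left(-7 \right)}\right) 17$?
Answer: $1190 - 119 i \sqrt{7} \approx 1190.0 - 314.84 i$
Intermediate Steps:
$A{\left(o \right)} = o^{\frac{3}{2}}$
$\left(70 + A{\left(-7 \right)}\right) 17 = \left(70 + \left(-7\right)^{\frac{3}{2}}\right) 17 = \left(70 - 7 i \sqrt{7}\right) 17 = 1190 - 119 i \sqrt{7}$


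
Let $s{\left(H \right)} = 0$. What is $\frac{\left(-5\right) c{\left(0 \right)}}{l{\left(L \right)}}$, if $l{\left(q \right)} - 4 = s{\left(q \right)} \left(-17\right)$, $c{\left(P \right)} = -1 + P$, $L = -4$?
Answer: $\frac{5}{4} \approx 1.25$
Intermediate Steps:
$l{\left(q \right)} = 4$ ($l{\left(q \right)} = 4 + 0 \left(-17\right) = 4 + 0 = 4$)
$\frac{\left(-5\right) c{\left(0 \right)}}{l{\left(L \right)}} = \frac{\left(-5\right) \left(-1 + 0\right)}{4} = \left(-5\right) \left(-1\right) \frac{1}{4} = 5 \cdot \frac{1}{4} = \frac{5}{4}$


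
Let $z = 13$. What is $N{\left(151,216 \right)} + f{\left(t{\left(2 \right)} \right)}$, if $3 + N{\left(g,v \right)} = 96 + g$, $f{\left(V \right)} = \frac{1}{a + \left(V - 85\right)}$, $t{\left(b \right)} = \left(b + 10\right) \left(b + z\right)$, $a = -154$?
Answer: $\frac{14395}{59} \approx 243.98$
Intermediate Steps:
$t{\left(b \right)} = \left(10 + b\right) \left(13 + b\right)$ ($t{\left(b \right)} = \left(b + 10\right) \left(b + 13\right) = \left(10 + b\right) \left(13 + b\right)$)
$f{\left(V \right)} = \frac{1}{-239 + V}$ ($f{\left(V \right)} = \frac{1}{-154 + \left(V - 85\right)} = \frac{1}{-154 + \left(-85 + V\right)} = \frac{1}{-239 + V}$)
$N{\left(g,v \right)} = 93 + g$ ($N{\left(g,v \right)} = -3 + \left(96 + g\right) = 93 + g$)
$N{\left(151,216 \right)} + f{\left(t{\left(2 \right)} \right)} = \left(93 + 151\right) + \frac{1}{-239 + \left(130 + 2^{2} + 23 \cdot 2\right)} = 244 + \frac{1}{-239 + \left(130 + 4 + 46\right)} = 244 + \frac{1}{-239 + 180} = 244 + \frac{1}{-59} = 244 - \frac{1}{59} = \frac{14395}{59}$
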